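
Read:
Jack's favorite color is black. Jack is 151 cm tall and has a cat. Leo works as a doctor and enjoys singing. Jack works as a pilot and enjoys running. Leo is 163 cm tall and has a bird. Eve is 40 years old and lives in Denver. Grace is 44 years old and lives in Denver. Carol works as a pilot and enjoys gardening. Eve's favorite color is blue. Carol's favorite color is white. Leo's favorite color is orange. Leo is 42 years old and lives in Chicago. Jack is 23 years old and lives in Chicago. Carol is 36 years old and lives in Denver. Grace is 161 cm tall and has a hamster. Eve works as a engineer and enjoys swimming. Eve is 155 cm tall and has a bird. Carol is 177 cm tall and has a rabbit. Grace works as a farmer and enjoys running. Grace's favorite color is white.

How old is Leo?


Leo is 42 years old

42


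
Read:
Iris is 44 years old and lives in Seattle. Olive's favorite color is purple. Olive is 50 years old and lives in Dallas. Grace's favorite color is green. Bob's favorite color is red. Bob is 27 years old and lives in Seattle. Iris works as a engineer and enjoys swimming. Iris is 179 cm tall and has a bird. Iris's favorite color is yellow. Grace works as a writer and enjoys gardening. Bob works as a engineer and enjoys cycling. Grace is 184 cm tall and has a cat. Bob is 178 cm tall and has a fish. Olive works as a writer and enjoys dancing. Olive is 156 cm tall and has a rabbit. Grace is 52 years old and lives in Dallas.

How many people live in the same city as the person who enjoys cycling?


Person with hobby cycling is Bob, city Seattle. Count = 2

2


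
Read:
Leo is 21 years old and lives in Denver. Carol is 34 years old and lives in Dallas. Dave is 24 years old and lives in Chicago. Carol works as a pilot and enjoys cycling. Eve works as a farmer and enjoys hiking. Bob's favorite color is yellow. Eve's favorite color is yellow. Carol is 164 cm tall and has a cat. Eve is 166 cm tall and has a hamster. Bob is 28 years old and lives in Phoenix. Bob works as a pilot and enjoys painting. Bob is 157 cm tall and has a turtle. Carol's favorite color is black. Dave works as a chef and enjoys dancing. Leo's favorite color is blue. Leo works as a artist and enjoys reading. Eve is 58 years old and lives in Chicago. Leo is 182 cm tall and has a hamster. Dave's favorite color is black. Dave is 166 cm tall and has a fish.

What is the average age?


Sum=165, n=5, avg=33

33


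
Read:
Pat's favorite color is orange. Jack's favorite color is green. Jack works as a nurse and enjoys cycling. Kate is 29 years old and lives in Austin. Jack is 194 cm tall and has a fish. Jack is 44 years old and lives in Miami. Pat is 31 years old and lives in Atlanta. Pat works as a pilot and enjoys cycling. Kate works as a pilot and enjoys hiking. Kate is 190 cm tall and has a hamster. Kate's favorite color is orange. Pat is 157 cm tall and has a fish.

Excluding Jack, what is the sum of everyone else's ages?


Sum (excluding Jack): 60

60


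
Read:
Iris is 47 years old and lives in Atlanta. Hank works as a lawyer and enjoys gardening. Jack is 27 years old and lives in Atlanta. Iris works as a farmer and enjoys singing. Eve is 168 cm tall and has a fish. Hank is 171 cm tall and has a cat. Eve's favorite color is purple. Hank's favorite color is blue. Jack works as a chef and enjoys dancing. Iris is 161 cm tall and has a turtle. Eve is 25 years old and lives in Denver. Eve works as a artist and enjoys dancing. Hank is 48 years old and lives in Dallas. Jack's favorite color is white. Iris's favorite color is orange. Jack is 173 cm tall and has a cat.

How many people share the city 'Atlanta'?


Count: 2

2


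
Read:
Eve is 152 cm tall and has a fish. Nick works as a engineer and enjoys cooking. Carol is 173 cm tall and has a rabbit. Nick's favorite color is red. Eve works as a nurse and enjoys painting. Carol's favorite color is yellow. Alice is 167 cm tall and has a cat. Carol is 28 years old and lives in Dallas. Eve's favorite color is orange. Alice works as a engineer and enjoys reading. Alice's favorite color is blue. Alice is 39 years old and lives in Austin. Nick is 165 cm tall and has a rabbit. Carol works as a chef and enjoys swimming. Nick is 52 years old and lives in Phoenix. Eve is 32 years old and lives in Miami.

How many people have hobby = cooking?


Count: 1

1


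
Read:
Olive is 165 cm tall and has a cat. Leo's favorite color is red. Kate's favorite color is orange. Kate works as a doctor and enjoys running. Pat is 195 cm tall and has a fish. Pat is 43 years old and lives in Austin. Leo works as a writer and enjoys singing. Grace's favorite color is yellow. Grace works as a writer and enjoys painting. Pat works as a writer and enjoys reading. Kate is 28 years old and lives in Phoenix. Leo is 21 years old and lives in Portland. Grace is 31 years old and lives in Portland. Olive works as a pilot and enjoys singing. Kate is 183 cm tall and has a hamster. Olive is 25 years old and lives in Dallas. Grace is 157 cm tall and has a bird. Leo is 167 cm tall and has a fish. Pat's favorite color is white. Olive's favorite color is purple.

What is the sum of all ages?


25+28+21+31+43 = 148

148


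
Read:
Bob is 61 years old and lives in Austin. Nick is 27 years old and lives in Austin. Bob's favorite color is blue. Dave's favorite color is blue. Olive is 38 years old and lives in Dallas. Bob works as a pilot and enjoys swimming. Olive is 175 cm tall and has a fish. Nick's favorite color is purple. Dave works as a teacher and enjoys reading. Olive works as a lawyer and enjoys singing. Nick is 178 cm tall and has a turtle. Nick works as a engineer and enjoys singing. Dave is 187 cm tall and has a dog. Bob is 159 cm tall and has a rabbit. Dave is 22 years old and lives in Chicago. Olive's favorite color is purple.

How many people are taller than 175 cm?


Taller than 175: 2

2


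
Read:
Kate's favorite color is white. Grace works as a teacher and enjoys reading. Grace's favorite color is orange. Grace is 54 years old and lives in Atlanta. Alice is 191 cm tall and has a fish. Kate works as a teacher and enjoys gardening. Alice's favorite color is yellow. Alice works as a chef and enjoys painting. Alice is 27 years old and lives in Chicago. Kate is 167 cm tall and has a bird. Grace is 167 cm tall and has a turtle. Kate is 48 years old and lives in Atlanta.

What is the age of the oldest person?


Oldest: Grace at 54

54


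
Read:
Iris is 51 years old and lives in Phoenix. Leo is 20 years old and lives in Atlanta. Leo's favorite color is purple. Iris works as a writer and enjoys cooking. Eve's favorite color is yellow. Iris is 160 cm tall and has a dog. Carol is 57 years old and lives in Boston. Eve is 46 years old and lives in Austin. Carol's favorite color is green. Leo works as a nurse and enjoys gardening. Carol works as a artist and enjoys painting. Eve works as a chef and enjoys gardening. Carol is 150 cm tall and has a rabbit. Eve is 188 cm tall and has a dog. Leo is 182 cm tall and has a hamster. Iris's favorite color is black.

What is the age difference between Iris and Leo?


|51 - 20| = 31

31


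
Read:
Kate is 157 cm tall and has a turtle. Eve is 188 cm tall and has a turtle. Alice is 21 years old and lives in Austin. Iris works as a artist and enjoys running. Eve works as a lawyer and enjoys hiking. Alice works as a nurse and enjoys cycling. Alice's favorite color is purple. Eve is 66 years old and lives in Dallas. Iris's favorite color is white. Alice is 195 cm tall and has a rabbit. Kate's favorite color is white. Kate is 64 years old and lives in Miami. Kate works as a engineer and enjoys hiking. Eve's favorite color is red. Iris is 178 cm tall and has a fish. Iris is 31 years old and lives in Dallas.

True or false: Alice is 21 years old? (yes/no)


Alice is actually 21. yes

yes


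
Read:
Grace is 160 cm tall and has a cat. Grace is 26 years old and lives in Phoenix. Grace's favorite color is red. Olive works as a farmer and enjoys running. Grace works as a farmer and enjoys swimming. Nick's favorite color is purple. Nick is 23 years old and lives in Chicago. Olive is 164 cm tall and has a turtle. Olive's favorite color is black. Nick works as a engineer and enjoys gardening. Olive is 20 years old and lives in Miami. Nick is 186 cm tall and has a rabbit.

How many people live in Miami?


Count in Miami: 1

1


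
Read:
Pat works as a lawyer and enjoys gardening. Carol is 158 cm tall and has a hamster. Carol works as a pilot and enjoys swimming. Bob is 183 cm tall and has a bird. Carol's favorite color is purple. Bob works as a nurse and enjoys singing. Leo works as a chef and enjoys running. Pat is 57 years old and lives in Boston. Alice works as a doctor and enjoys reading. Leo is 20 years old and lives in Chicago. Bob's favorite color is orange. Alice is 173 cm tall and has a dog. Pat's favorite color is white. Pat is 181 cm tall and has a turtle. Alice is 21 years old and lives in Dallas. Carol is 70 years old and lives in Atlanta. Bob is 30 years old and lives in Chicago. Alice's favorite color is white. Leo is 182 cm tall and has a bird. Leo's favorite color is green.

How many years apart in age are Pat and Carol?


57 vs 70, diff = 13

13


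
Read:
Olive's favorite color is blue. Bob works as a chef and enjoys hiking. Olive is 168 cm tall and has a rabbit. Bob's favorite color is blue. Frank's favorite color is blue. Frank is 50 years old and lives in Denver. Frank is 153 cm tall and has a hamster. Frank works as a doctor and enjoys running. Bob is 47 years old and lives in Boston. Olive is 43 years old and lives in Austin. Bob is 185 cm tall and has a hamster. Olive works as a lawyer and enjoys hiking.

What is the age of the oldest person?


Oldest: Frank at 50

50


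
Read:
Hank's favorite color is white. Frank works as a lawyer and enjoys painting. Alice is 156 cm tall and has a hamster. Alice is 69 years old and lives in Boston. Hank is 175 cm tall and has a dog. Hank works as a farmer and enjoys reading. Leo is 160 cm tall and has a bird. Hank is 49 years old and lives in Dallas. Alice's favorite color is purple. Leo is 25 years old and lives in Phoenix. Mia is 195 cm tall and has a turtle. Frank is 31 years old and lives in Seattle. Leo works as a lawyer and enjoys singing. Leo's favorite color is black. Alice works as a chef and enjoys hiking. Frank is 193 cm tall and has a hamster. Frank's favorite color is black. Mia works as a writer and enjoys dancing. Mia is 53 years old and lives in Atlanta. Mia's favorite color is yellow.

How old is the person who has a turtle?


Person with turtle is Mia, age 53

53


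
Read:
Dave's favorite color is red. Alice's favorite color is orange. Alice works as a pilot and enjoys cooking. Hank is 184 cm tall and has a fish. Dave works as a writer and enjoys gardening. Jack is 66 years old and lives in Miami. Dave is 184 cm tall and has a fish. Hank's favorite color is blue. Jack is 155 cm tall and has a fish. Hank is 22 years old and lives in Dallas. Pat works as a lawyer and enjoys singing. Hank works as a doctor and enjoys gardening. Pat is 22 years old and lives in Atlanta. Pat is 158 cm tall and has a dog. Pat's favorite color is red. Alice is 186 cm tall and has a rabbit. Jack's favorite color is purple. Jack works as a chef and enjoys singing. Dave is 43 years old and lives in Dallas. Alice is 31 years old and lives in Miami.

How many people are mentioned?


People: Pat, Dave, Jack, Hank, Alice. Count = 5

5


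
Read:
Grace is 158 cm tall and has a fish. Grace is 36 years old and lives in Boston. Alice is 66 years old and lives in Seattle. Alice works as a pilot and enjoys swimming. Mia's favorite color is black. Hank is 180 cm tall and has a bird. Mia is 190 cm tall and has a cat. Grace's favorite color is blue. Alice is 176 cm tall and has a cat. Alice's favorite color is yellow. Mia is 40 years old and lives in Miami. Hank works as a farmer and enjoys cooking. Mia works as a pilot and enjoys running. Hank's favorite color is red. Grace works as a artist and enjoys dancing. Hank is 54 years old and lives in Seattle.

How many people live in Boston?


Count in Boston: 1

1


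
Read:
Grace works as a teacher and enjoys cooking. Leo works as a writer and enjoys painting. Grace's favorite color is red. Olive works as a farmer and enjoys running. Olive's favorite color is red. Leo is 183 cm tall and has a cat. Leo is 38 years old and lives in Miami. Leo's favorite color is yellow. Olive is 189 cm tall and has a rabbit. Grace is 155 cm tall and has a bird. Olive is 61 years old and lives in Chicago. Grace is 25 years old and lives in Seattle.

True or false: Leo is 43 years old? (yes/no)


Leo is actually 38. no

no


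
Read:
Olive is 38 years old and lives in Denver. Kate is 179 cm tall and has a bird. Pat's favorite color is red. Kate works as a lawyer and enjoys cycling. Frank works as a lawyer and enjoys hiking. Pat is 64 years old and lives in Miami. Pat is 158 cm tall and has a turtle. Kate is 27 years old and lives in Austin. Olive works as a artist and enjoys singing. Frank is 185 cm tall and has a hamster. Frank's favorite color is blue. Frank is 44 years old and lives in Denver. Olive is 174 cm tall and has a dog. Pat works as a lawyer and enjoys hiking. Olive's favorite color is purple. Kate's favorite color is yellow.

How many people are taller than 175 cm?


Taller than 175: 2

2


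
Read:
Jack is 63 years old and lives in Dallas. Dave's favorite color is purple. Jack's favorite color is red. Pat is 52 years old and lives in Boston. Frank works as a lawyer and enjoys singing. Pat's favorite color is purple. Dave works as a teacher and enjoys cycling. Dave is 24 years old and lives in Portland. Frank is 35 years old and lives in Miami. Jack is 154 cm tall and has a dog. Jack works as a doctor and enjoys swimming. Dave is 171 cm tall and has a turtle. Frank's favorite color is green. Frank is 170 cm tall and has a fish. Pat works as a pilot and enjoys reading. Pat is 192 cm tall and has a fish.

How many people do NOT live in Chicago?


Not in Chicago: 4

4


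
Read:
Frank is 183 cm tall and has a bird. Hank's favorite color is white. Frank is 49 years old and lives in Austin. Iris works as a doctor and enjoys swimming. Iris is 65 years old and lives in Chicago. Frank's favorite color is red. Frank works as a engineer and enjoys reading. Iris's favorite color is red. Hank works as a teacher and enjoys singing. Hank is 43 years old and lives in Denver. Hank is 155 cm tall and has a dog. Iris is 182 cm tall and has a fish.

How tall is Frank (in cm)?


Frank is 183 cm tall

183


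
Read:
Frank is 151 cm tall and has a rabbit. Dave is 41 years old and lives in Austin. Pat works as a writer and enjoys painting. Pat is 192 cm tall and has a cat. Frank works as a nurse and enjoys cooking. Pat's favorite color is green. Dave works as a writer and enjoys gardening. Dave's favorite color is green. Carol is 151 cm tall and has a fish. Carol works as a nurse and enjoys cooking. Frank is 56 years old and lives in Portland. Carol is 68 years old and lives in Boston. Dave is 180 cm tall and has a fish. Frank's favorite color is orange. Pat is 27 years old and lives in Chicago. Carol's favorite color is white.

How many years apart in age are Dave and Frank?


41 vs 56, diff = 15

15


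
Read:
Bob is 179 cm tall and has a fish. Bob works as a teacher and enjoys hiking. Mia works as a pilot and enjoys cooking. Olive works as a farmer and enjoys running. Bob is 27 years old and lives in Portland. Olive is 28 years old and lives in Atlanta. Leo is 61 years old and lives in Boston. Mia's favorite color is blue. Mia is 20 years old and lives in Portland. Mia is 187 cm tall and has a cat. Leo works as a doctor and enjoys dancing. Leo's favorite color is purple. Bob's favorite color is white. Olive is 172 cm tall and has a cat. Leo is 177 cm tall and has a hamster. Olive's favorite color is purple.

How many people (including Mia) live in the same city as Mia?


Mia lives in Portland. Count = 2

2


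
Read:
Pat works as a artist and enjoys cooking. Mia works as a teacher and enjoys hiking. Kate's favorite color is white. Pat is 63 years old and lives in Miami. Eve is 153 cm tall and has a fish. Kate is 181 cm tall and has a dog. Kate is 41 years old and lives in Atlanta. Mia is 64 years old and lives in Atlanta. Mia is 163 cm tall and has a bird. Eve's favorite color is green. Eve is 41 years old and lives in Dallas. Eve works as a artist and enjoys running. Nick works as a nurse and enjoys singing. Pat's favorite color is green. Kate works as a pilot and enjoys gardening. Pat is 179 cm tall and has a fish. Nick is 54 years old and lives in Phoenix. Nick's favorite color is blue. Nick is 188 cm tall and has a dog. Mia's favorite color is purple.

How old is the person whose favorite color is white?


Person with favorite color=white is Kate, age 41

41


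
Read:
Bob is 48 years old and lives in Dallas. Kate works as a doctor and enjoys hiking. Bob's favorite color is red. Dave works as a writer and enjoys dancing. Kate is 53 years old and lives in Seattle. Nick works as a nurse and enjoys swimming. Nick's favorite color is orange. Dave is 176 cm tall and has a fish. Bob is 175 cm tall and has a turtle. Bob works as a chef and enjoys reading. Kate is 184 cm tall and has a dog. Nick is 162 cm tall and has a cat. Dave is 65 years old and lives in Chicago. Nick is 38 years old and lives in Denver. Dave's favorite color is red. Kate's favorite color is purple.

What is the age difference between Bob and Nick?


|48 - 38| = 10

10


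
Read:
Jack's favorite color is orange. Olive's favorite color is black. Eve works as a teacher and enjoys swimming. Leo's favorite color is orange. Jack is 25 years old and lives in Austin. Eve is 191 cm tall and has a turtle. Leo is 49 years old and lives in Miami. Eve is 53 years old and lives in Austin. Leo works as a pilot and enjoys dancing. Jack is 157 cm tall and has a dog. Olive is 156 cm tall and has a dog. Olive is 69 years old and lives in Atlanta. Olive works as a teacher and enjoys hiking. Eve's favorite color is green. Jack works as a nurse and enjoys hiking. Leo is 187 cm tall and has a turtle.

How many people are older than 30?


Filter: 3

3


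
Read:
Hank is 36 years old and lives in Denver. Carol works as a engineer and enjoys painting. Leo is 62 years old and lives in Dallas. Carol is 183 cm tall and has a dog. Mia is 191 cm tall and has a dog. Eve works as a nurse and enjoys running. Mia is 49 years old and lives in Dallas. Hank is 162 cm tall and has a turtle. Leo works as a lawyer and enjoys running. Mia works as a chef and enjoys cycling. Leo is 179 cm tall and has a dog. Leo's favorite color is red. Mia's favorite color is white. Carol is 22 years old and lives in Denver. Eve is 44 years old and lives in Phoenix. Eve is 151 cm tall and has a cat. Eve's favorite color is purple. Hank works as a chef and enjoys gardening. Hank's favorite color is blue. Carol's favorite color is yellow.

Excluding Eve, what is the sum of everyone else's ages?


Sum (excluding Eve): 169

169


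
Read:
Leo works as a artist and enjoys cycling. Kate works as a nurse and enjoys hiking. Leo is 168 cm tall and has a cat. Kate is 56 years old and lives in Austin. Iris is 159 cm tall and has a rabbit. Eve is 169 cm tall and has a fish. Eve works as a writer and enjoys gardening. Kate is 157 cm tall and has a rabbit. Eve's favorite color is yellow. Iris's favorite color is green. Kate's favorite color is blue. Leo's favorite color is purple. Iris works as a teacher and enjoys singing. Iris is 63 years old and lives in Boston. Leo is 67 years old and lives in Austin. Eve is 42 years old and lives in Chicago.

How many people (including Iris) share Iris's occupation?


Iris is a teacher. Count = 1

1


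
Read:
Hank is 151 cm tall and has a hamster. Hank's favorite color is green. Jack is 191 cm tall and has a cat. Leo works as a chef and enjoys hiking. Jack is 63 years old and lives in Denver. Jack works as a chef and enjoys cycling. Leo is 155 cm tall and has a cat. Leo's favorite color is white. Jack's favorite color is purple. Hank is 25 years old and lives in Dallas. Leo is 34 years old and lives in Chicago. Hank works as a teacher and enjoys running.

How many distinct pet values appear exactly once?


Unique pet values: 1

1


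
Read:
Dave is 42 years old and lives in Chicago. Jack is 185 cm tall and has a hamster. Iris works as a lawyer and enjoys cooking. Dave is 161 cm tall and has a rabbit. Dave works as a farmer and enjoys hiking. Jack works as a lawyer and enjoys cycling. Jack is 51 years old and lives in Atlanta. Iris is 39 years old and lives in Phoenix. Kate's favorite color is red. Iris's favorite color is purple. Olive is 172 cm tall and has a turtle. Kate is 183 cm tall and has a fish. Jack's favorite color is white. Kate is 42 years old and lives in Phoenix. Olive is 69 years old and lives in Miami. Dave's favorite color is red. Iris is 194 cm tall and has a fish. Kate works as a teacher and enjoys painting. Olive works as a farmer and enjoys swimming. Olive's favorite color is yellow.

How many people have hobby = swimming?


Count: 1

1


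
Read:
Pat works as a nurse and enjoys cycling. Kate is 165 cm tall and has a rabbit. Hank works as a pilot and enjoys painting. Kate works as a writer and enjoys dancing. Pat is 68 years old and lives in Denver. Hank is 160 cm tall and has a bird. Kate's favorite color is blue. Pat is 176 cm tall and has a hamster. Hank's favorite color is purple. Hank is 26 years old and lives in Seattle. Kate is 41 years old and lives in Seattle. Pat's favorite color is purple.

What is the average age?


Sum=135, n=3, avg=45

45


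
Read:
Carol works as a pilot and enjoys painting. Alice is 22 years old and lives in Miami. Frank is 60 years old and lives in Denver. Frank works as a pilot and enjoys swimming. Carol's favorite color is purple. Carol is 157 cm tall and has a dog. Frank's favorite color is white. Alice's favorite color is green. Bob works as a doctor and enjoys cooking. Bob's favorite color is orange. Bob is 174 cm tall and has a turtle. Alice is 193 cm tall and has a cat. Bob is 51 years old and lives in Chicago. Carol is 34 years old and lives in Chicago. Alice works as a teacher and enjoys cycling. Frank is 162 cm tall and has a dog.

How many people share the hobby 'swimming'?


Count: 1

1


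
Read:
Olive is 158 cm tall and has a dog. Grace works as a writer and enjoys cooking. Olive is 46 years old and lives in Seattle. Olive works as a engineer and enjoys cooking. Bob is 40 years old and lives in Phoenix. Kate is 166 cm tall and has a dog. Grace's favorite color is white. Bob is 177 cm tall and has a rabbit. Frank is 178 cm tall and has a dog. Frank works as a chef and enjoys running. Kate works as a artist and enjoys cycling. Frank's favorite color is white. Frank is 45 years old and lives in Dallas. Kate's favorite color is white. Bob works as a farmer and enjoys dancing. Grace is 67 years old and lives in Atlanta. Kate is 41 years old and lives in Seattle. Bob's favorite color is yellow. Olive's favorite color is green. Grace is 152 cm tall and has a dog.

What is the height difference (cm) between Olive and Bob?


|158 - 177| = 19

19


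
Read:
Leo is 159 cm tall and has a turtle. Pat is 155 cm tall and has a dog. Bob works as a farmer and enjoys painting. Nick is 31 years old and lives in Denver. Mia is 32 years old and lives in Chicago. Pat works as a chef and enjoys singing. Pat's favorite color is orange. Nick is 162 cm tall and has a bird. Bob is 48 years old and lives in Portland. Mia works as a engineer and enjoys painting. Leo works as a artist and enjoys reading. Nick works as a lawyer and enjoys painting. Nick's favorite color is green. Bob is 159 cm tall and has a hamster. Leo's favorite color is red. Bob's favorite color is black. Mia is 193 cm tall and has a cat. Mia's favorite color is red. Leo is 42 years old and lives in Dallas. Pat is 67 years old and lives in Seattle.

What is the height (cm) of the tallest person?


Tallest: Mia at 193 cm

193


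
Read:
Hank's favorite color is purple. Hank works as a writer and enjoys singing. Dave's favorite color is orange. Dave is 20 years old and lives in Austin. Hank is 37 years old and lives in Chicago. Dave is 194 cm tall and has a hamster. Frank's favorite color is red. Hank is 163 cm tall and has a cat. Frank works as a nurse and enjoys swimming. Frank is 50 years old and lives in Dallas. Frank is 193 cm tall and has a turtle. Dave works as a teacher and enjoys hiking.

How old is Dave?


Dave is 20 years old

20


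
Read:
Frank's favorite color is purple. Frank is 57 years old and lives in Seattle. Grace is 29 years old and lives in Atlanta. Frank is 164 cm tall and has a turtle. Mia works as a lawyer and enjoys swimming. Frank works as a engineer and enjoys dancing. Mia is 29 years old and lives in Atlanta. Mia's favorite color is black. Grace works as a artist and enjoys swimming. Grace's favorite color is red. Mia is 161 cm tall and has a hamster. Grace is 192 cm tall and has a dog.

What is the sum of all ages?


57+29+29 = 115

115


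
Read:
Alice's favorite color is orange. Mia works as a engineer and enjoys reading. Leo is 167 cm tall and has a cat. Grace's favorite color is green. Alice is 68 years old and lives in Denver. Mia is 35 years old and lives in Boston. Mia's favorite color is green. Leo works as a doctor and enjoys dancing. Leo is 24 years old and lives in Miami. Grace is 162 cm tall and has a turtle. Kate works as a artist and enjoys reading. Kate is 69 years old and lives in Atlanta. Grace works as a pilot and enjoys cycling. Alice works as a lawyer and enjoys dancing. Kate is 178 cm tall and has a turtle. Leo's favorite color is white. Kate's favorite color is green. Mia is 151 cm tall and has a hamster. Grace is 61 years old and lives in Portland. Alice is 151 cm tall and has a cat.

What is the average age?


Sum=257, n=5, avg=51.4

51.4


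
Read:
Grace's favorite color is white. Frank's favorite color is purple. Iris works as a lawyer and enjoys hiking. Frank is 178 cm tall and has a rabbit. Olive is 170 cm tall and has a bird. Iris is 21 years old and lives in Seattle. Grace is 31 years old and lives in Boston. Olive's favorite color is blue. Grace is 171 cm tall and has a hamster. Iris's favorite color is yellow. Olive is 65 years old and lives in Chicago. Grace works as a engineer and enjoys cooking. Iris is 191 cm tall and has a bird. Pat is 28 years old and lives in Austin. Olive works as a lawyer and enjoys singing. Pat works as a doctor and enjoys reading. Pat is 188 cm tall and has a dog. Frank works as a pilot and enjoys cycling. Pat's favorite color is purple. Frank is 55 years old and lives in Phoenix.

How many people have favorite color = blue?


Count: 1

1


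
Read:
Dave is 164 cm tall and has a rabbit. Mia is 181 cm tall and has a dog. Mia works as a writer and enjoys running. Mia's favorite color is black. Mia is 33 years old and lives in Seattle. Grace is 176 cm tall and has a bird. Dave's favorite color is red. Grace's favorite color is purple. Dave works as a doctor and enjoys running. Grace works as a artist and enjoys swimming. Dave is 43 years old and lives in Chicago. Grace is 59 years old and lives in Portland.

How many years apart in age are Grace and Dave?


59 vs 43, diff = 16

16


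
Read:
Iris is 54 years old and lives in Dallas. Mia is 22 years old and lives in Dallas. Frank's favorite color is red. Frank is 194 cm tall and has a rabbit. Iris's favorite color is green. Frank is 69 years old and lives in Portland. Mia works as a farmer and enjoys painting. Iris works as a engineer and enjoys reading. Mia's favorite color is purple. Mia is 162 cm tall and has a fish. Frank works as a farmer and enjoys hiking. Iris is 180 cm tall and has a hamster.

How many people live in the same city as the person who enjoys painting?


Person with hobby painting is Mia, city Dallas. Count = 2

2


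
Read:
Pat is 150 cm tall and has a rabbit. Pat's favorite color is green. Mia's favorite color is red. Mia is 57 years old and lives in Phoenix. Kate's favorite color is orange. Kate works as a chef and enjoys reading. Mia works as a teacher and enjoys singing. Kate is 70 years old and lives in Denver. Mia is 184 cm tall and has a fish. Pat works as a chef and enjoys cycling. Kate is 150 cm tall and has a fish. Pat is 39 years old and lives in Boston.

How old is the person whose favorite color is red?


Person with favorite color=red is Mia, age 57

57


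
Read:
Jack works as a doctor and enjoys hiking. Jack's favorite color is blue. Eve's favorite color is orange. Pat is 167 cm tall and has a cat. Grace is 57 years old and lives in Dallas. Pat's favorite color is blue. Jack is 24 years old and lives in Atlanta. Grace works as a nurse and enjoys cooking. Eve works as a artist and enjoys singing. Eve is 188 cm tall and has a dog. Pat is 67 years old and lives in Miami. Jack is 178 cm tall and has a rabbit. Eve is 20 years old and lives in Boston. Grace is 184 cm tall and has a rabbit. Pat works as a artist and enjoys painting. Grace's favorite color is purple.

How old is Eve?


Eve is 20 years old

20


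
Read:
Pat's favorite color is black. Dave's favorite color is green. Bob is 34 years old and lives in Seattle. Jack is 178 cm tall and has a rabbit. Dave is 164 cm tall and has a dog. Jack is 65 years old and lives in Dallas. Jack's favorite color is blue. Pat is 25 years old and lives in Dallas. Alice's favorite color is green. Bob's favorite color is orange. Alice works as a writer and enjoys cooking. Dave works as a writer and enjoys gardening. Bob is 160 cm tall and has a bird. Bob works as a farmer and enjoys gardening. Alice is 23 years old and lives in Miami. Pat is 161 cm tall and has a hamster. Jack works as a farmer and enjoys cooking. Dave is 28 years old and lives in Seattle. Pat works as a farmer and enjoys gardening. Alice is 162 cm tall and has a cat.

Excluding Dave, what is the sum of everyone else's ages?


Sum (excluding Dave): 147

147


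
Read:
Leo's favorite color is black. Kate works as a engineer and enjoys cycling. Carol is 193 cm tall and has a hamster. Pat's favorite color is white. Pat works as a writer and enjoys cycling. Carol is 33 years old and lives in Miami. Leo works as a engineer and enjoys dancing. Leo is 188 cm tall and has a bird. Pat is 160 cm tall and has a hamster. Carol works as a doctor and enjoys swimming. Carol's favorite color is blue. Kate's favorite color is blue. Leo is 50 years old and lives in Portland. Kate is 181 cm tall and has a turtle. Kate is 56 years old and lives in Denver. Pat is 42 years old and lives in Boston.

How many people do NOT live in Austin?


Not in Austin: 4

4


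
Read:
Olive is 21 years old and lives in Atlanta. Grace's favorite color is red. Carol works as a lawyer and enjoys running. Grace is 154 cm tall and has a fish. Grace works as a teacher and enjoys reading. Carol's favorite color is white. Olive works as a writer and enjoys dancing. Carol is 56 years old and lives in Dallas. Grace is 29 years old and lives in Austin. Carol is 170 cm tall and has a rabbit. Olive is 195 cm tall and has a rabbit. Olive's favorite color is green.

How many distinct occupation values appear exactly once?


Unique occupation values: 3

3


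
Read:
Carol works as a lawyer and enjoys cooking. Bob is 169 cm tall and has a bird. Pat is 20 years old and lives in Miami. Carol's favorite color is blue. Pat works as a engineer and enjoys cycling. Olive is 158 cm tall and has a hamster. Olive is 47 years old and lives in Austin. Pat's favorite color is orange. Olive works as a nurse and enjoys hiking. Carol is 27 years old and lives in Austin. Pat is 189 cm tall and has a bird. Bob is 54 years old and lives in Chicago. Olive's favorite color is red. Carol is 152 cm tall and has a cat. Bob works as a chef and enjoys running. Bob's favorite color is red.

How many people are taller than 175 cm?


Taller than 175: 1

1


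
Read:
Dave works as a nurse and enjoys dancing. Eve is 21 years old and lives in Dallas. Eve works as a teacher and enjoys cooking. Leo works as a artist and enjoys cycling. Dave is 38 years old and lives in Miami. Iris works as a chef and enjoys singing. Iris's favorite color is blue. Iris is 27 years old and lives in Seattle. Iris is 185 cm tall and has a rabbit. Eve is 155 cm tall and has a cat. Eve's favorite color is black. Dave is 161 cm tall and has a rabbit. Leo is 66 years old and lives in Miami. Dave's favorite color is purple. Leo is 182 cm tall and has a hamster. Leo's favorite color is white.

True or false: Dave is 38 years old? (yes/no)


Dave is actually 38. yes

yes


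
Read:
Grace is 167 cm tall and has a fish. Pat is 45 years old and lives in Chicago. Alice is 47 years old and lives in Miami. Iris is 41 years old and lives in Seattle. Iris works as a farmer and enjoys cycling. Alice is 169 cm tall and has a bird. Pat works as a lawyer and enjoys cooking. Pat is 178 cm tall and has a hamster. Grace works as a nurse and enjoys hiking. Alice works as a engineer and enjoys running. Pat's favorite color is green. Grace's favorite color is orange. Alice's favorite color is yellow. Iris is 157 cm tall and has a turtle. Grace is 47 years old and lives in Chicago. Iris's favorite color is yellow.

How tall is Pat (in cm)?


Pat is 178 cm tall

178


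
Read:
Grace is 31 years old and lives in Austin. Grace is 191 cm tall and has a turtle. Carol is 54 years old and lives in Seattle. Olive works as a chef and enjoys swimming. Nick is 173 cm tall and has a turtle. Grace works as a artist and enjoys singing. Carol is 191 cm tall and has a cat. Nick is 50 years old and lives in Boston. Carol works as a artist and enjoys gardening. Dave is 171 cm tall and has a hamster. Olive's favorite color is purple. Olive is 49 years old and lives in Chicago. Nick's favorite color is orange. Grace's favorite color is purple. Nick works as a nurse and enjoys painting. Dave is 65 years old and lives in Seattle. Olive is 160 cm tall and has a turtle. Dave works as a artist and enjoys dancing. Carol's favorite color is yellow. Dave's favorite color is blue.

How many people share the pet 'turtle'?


Count: 3

3


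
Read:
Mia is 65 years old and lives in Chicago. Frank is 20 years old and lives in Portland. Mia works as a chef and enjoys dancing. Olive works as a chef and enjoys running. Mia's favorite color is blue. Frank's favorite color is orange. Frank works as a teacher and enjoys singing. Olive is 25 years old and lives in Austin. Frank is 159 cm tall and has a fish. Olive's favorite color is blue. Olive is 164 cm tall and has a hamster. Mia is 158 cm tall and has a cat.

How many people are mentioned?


People: Olive, Mia, Frank. Count = 3

3


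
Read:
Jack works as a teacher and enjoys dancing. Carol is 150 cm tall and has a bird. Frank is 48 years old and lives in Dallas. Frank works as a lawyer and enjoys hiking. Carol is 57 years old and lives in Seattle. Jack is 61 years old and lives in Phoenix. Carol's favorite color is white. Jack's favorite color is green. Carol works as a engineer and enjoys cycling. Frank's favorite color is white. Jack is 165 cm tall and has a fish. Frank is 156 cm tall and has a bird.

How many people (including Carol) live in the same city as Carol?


Carol lives in Seattle. Count = 1

1


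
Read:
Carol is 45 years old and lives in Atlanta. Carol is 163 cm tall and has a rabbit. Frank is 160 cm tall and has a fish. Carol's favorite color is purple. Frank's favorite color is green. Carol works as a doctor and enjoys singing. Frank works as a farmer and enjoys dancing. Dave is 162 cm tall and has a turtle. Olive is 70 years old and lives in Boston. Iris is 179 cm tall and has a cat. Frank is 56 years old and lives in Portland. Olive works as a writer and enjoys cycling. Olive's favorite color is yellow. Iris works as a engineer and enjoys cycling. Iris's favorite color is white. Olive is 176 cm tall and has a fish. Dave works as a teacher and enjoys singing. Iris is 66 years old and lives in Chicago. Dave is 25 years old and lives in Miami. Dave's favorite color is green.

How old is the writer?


The writer is Olive, age 70

70


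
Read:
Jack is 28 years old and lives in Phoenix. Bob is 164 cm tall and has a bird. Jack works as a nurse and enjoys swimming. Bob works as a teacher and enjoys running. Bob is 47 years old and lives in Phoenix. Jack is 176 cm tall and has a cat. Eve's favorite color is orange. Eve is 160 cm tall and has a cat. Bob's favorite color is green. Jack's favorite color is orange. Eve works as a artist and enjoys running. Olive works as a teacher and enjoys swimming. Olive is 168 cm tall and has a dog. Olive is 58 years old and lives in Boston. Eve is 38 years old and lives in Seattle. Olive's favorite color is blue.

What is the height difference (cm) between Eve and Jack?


|160 - 176| = 16

16


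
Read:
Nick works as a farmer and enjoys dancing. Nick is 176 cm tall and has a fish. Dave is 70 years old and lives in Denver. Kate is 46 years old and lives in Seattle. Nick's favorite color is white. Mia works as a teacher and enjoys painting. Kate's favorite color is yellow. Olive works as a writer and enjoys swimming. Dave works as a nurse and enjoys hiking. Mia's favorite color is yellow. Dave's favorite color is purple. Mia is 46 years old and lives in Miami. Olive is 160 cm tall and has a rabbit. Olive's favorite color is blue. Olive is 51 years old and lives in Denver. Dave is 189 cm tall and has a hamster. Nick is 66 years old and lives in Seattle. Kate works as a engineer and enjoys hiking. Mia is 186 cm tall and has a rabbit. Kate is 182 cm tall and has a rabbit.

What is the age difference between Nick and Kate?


|66 - 46| = 20

20


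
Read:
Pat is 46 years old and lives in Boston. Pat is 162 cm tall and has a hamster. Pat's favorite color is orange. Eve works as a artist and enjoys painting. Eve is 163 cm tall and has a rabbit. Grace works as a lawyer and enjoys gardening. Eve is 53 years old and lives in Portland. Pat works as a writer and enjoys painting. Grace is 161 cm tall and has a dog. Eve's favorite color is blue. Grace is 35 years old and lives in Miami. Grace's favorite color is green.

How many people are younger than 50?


Filter: 2

2


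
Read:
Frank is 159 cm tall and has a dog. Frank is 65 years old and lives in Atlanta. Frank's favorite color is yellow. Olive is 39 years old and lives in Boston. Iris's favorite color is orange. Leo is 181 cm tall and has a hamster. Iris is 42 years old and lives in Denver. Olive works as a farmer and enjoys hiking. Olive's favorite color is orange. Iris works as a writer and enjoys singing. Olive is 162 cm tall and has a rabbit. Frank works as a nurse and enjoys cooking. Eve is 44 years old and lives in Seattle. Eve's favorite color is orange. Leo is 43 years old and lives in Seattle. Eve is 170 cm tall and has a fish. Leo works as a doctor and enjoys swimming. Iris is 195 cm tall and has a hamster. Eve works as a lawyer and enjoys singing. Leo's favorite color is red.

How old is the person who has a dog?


Person with dog is Frank, age 65

65


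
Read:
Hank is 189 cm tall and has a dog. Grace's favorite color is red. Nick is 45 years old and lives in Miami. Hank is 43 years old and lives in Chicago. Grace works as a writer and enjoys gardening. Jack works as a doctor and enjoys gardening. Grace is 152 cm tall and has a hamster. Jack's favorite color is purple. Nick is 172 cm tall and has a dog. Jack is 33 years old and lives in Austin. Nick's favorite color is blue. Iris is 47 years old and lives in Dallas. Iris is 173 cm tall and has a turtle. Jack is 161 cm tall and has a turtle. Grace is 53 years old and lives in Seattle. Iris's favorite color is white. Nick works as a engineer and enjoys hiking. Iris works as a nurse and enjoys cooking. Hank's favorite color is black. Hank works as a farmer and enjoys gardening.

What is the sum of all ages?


43+33+47+53+45 = 221

221


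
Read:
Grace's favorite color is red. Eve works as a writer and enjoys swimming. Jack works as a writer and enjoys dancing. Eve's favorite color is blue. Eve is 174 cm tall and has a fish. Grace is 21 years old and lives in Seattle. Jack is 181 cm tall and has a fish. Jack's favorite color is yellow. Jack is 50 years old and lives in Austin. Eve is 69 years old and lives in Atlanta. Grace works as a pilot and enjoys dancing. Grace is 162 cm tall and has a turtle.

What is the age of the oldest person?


Oldest: Eve at 69

69
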